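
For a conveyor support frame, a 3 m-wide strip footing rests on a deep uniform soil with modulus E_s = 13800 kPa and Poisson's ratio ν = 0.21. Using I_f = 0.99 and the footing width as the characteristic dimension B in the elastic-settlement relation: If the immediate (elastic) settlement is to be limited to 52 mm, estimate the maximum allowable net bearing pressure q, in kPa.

q ≈ 253 kPa

S_e = q·B·(1−ν²)/E_s · I_f  ⇒  q = S_e·E_s / (B·(1−ν²)·I_f).
q = 0.052 × 13800 / (3 × 0.9559 × 0.99) = 252.8 kPa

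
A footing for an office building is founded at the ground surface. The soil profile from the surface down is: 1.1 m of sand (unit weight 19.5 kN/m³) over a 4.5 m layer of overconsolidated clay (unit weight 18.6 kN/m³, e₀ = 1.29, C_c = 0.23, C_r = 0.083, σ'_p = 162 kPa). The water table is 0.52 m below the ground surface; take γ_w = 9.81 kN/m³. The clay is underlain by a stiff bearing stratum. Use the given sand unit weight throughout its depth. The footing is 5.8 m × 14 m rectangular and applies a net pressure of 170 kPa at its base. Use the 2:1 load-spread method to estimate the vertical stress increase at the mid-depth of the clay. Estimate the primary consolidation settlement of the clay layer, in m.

S_c ≈ 0.0877 m

Mid-depth of clay below the ground surface: z = 1.1 + 4.5/2 = 3.35 m.
Total vertical stress at mid-clay: σ_v = 19.5×1.1 + 18.6×2.25 = 63.3 kPa.
Pore pressure: u = 9.81×(3.35 − 0.52) = 27.762 kPa.
Initial effective stress: σ'_0 = σ_v − u = 63.3 − 27.762 = 35.538 kPa.
Stress increase at mid-clay by the 2:1 spreading method:
Δσ = qBL/((B+z)(L+z)) = 170×5.8×14/((5.8+3.35)(14+3.35)) = 86.953 kPa
Final effective stress: σ'_f = 35.538 + 86.953 = 122.49 kPa.
σ'_f = 122.49 ≤ σ'_p = 162 kPa, so the clay remains overconsolidated and only the recompression index applies:
S_c = C_r·H/(1+e₀)·log₁₀(σ'_f/σ'_0) = 0.083×4.5/2.29×log₁₀(122.49/35.538)
    = 0.1631 × 0.53741 = 0.08765 m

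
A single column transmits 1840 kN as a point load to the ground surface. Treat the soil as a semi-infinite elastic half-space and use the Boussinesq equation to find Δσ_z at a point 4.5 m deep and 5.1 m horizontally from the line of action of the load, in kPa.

Boussinesq vertical stress below a point load on an elastic half-space:
Δσ_z = 3P/(2πz²) · [1 + (r/z)²]^(−5/2)
r/z = 5.1/4.5 = 1.1333; [1+(r/z)²]^(−5/2) = 0.12678.
Δσ_z = 3×1840/(2π×4.5²) × 0.12678 = 43.384 × 0.12678 = 5.5 kPa

Δσ_z ≈ 5.5 kPa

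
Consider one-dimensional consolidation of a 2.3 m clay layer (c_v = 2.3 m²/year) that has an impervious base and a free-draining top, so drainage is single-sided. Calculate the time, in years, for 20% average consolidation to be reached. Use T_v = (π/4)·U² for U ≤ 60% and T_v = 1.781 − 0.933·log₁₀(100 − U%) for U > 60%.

t ≈ 0.0723 years

Drainage path length: H_d = H = 2.3 m (single drainage).
U ≤ 60%: T_v = (π/4)·U² = (π/4)×0.2² = 0.031416.
t = T_v·H_d²/c_v = 0.031416×2.3²/2.3 = 0.07226 years.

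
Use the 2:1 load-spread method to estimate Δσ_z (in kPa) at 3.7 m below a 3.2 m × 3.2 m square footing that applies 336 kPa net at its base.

By the 2:1 method the load spreads at 1 horizontal : 2 vertical, so at depth z the loaded area has grown by z in each plan dimension:
Δσ = qBL/((B+z)(L+z)) = 336×3.2×3.2/((3.2+3.7)(3.2+3.7)) = 72.267 kPa

Δσ_z ≈ 72.3 kPa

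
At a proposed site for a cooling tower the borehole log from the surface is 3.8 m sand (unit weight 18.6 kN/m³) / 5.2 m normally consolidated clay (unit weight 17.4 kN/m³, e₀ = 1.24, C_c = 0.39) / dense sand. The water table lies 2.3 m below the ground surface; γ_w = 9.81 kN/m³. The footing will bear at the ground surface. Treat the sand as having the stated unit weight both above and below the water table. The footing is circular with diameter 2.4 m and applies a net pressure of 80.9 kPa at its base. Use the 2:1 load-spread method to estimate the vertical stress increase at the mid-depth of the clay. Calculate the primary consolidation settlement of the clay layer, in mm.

Mid-depth of clay below the ground surface: z = 3.8 + 5.2/2 = 6.4 m.
Total vertical stress at mid-clay: σ_v = 18.6×3.8 + 17.4×2.6 = 115.92 kPa.
Pore pressure: u = 9.81×(6.4 − 2.3) = 40.221 kPa.
Initial effective stress: σ'_0 = σ_v − u = 115.92 − 40.221 = 75.699 kPa.
Stress increase at mid-clay by the 2:1 spreading method:
Δσ ≈ qD²/(D+z)² = 80.9×2.4²/(2.4+6.4)² = 6.0174 kPa
Final effective stress: σ'_f = σ'_0 + Δσ = 75.699 + 6.0174 = 81.716 kPa.
Normally consolidated clay, so the full stress increment lies on the virgin compression line:
S_c = C_c·H/(1+e₀)·log₁₀(σ'_f/σ'_0) = 0.39×5.2/(1+1.24)×log₁₀(81.716/75.699)
    = 0.90536 × 0.033217 = 0.03007 m

S_c ≈ 30.1 mm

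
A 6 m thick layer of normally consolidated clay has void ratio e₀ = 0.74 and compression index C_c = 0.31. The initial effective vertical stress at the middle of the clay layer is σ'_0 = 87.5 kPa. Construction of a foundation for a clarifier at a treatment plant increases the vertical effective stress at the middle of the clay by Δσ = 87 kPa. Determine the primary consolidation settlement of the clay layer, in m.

Final effective stress: σ'_f = σ'_0 + Δσ = 87.5 + 87 = 174.5 kPa.
Normally consolidated clay, so the full stress increment lies on the virgin compression line:
S_c = C_c·H/(1+e₀)·log₁₀(σ'_f/σ'_0) = 0.31×6/(1+0.74)×log₁₀(174.5/87.5)
    = 1.069 × 0.29979 = 0.3205 m

S_c ≈ 0.32 m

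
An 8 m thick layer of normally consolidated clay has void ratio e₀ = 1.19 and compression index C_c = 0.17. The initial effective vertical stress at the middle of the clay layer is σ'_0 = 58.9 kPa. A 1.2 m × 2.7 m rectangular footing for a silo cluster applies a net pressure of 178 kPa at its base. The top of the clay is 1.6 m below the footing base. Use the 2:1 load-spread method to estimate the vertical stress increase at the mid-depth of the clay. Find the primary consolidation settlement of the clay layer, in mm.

Mid-depth of clay below the footing base: z = 1.6 + 8/2 = 5.6 m.
Stress increase at mid-clay by the 2:1 spreading method:
Δσ = qBL/((B+z)(L+z)) = 178×1.2×2.7/((1.2+5.6)(2.7+5.6)) = 10.218 kPa
Final effective stress: σ'_f = σ'_0 + Δσ = 58.9 + 10.218 = 69.118 kPa.
Normally consolidated clay, so the full stress increment lies on the virgin compression line:
S_c = C_c·H/(1+e₀)·log₁₀(σ'_f/σ'_0) = 0.17×8/(1+1.19)×log₁₀(69.118/58.9)
    = 0.621 × 0.069476 = 0.04314 m

S_c ≈ 43.1 mm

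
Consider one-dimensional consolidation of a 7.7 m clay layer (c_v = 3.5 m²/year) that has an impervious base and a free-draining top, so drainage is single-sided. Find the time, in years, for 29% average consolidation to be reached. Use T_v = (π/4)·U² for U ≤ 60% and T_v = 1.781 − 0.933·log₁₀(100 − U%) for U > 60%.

t ≈ 1.12 years

Drainage path length: H_d = H = 7.7 m (single drainage).
U ≤ 60%: T_v = (π/4)·U² = (π/4)×0.29² = 0.066052.
t = T_v·H_d²/c_v = 0.066052×7.7²/3.5 = 1.119 years.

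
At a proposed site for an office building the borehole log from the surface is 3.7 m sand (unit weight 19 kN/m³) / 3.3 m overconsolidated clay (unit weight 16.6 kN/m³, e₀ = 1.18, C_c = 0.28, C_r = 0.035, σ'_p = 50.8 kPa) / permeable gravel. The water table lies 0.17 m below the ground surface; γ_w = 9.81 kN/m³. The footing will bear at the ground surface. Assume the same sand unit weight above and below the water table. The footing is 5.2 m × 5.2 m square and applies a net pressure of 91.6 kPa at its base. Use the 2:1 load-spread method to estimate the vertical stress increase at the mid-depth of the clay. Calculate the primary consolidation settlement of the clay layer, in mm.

Mid-depth of clay below the ground surface: z = 3.7 + 3.3/2 = 5.35 m.
Total vertical stress at mid-clay: σ_v = 19×3.7 + 16.6×1.65 = 97.69 kPa.
Pore pressure: u = 9.81×(5.35 − 0.17) = 50.816 kPa.
Initial effective stress: σ'_0 = σ_v − u = 97.69 − 50.816 = 46.874 kPa.
Stress increase at mid-clay by the 2:1 spreading method:
Δσ = qBL/((B+z)(L+z)) = 91.6×5.2×5.2/((5.2+5.35)(5.2+5.35)) = 22.253 kPa
Final effective stress: σ'_f = 46.874 + 22.253 = 69.127 kPa.
σ'_f = 69.127 > σ'_p = 50.8 kPa, so the stress path crosses the preconsolidation pressure — recompression up to σ'_p, then virgin compression beyond:
S_c = H/(1+e₀)·[C_r·log₁₀(σ'_p/σ'_0) + C_c·log₁₀(σ'_f/σ'_p)]
    = 3.3/2.18 × [0.035×log₁₀(50.8/46.874) + 0.28×log₁₀(69.127/50.8)]
    = 1.5138 × [0.0012226 + 0.03746] = 0.05856 m

S_c ≈ 58.6 mm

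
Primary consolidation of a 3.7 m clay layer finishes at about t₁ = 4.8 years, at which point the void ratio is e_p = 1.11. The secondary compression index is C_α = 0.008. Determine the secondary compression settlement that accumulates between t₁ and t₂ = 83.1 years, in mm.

Secondary compression: S_s = C_α·H/(1+e_p)·log₁₀(t₂/t₁)
S_s = 0.008×3.7/(1+1.11)×log₁₀(83.1/4.8)
    = 0.01403 × 1.238 = 0.01737 m

S_s ≈ 17.4 mm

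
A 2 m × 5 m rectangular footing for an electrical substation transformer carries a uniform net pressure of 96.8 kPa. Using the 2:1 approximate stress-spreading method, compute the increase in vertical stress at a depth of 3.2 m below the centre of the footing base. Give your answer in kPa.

By the 2:1 method the load spreads at 1 horizontal : 2 vertical, so at depth z the loaded area has grown by z in each plan dimension:
Δσ = qBL/((B+z)(L+z)) = 96.8×2×5/((2+3.2)(5+3.2)) = 22.702 kPa

Δσ_z ≈ 22.7 kPa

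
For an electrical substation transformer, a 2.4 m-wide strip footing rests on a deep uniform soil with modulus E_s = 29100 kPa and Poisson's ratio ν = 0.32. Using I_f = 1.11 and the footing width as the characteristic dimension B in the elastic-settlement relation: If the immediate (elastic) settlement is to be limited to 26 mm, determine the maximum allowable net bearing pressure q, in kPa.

S_e = q·B·(1−ν²)/E_s · I_f  ⇒  q = S_e·E_s / (B·(1−ν²)·I_f).
q = 0.026 × 29100 / (2.4 × 0.8976 × 1.11) = 316.4 kPa

q ≈ 316 kPa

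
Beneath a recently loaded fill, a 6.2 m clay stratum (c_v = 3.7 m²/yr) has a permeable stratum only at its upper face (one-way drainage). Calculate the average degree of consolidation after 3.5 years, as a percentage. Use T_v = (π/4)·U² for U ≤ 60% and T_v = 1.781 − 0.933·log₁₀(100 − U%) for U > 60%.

U ≈ 64.7 %

Drainage path length: H_d = H = 6.2 m (single drainage).
T_v = c_v·t/H_d² = 3.7×3.5/6.2² = 0.33689.
T_v = 0.33689 corresponds to the U > 60% branch:
U = 1 − 10^((1.781 − T_v)/0.933)/100 = 0.647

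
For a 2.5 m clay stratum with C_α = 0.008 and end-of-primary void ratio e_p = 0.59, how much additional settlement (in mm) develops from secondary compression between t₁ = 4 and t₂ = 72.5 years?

S_s ≈ 15.8 mm

Secondary compression: S_s = C_α·H/(1+e_p)·log₁₀(t₂/t₁)
S_s = 0.008×2.5/(1+0.59)×log₁₀(72.5/4)
    = 0.01258 × 1.258 = 0.01583 m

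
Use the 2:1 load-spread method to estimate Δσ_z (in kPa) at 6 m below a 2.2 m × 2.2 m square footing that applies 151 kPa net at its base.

Δσ_z ≈ 10.9 kPa

By the 2:1 method the load spreads at 1 horizontal : 2 vertical, so at depth z the loaded area has grown by z in each plan dimension:
Δσ = qBL/((B+z)(L+z)) = 151×2.2×2.2/((2.2+6)(2.2+6)) = 10.869 kPa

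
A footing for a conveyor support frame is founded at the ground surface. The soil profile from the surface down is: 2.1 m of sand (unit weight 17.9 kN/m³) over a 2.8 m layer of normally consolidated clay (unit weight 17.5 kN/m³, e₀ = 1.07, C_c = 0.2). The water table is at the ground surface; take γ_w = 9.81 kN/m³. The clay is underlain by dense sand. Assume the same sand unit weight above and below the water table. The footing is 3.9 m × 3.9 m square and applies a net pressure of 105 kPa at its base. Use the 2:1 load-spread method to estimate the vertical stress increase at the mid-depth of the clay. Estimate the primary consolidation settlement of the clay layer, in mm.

Mid-depth of clay below the ground surface: z = 2.1 + 2.8/2 = 3.5 m.
Total vertical stress at mid-clay: σ_v = 17.9×2.1 + 17.5×1.4 = 62.09 kPa.
Pore pressure: u = 9.81×(3.5 − 0) = 34.335 kPa.
Initial effective stress: σ'_0 = σ_v − u = 62.09 − 34.335 = 27.755 kPa.
Stress increase at mid-clay by the 2:1 spreading method:
Δσ = qBL/((B+z)(L+z)) = 105×3.9×3.9/((3.9+3.5)(3.9+3.5)) = 29.165 kPa
Final effective stress: σ'_f = σ'_0 + Δσ = 27.755 + 29.165 = 56.92 kPa.
Normally consolidated clay, so the full stress increment lies on the virgin compression line:
S_c = C_c·H/(1+e₀)·log₁₀(σ'_f/σ'_0) = 0.2×2.8/(1+1.07)×log₁₀(56.92/27.755)
    = 0.27053 × 0.31192 = 0.08438 m

S_c ≈ 84.4 mm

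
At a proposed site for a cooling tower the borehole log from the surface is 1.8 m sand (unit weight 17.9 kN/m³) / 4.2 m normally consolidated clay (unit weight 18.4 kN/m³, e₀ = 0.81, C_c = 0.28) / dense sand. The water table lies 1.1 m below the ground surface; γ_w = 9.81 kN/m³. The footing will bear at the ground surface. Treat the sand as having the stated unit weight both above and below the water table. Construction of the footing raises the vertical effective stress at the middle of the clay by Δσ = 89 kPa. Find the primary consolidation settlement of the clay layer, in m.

S_c ≈ 0.315 m

Mid-depth of clay below the ground surface: z = 1.8 + 4.2/2 = 3.9 m.
Total vertical stress at mid-clay: σ_v = 17.9×1.8 + 18.4×2.1 = 70.86 kPa.
Pore pressure: u = 9.81×(3.9 − 1.1) = 27.468 kPa.
Initial effective stress: σ'_0 = σ_v − u = 70.86 − 27.468 = 43.392 kPa.
Final effective stress: σ'_f = σ'_0 + Δσ = 43.392 + 89 = 132.39 kPa.
Normally consolidated clay, so the full stress increment lies on the virgin compression line:
S_c = C_c·H/(1+e₀)·log₁₀(σ'_f/σ'_0) = 0.28×4.2/(1+0.81)×log₁₀(132.39/43.392)
    = 0.64972 × 0.48445 = 0.3148 m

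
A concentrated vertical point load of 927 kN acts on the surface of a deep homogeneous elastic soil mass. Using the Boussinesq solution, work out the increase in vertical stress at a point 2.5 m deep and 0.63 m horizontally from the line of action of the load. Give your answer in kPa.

Δσ_z ≈ 60.7 kPa

Boussinesq vertical stress below a point load on an elastic half-space:
Δσ_z = 3P/(2πz²) · [1 + (r/z)²]^(−5/2)
r/z = 0.63/2.5 = 0.252; [1+(r/z)²]^(−5/2) = 0.85734.
Δσ_z = 3×927/(2π×2.5²) × 0.85734 = 70.818 × 0.85734 = 60.72 kPa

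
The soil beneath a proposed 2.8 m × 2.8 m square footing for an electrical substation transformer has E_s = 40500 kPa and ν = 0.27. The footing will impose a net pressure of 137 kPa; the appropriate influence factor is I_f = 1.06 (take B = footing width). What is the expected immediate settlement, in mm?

S_e ≈ 9.31 mm

Immediate (elastic) settlement: S_e = q·B·(1−ν²)/E_s · I_f.
S_e = 137 × 2.8 × (1 − 0.27²) / 40500 × 1.06
    = 137 × 2.8 × 0.9271 / 40500 × 1.06
    = 0.009308 m = 9.308 mm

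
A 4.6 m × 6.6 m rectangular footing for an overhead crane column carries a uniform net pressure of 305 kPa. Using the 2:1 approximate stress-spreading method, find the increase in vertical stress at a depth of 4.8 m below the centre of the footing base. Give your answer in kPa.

Δσ_z ≈ 86.4 kPa

By the 2:1 method the load spreads at 1 horizontal : 2 vertical, so at depth z the loaded area has grown by z in each plan dimension:
Δσ = qBL/((B+z)(L+z)) = 305×4.6×6.6/((4.6+4.8)(6.6+4.8)) = 86.411 kPa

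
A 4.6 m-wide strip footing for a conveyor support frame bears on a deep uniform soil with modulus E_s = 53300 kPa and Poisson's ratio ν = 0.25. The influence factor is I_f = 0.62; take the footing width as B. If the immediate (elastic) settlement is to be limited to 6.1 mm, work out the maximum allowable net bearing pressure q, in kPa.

S_e = q·B·(1−ν²)/E_s · I_f  ⇒  q = S_e·E_s / (B·(1−ν²)·I_f).
q = 0.0061 × 53300 / (4.6 × 0.9375 × 0.62) = 121.6 kPa

q ≈ 122 kPa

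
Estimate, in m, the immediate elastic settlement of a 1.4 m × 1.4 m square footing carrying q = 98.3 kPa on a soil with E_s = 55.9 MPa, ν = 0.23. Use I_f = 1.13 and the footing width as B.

Immediate (elastic) settlement: S_e = q·B·(1−ν²)/E_s · I_f.
E_s = 55.9 MPa = 55900 kPa.
S_e = 98.3 × 1.4 × (1 − 0.23²) / 55900 × 1.13
    = 98.3 × 1.4 × 0.9471 / 55900 × 1.13
    = 0.002635 m

S_e ≈ 0.00263 m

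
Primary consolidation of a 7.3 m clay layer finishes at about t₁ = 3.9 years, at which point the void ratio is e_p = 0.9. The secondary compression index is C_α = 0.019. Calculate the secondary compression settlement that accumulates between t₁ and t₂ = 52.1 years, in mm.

Secondary compression: S_s = C_α·H/(1+e_p)·log₁₀(t₂/t₁)
S_s = 0.019×7.3/(1+0.9)×log₁₀(52.1/3.9)
    = 0.073 × 1.126 = 0.08218 m

S_s ≈ 82.2 mm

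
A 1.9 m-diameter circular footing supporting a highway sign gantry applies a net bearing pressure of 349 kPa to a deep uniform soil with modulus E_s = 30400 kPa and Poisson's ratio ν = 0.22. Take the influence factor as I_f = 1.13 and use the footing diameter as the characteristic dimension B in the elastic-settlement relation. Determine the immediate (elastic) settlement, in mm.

Immediate (elastic) settlement: S_e = q·B·(1−ν²)/E_s · I_f.
S_e = 349 × 1.9 × (1 − 0.22²) / 30400 × 1.13
    = 349 × 1.9 × 0.9516 / 30400 × 1.13
    = 0.02346 m = 23.46 mm

S_e ≈ 23.5 mm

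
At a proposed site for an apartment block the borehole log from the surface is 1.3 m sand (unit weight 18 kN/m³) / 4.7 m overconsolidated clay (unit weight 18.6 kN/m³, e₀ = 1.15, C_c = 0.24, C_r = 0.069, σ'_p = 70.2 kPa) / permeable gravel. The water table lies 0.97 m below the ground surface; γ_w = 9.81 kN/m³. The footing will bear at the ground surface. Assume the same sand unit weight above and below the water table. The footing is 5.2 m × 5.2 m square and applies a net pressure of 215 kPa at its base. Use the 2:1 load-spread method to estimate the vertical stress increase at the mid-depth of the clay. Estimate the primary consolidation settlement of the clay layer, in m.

S_c ≈ 0.148 m

Mid-depth of clay below the ground surface: z = 1.3 + 4.7/2 = 3.65 m.
Total vertical stress at mid-clay: σ_v = 18×1.3 + 18.6×2.35 = 67.11 kPa.
Pore pressure: u = 9.81×(3.65 − 0.97) = 26.291 kPa.
Initial effective stress: σ'_0 = σ_v − u = 67.11 − 26.291 = 40.819 kPa.
Stress increase at mid-clay by the 2:1 spreading method:
Δσ = qBL/((B+z)(L+z)) = 215×5.2×5.2/((5.2+3.65)(5.2+3.65)) = 74.226 kPa
Final effective stress: σ'_f = 40.819 + 74.226 = 115.05 kPa.
σ'_f = 115.05 > σ'_p = 70.2 kPa, so the stress path crosses the preconsolidation pressure — recompression up to σ'_p, then virgin compression beyond:
S_c = H/(1+e₀)·[C_r·log₁₀(σ'_p/σ'_0) + C_c·log₁₀(σ'_f/σ'_p)]
    = 4.7/2.15 × [0.069×log₁₀(70.2/40.819) + 0.24×log₁₀(115.05/70.2)]
    = 2.186 × [0.016248 + 0.051492] = 0.1481 m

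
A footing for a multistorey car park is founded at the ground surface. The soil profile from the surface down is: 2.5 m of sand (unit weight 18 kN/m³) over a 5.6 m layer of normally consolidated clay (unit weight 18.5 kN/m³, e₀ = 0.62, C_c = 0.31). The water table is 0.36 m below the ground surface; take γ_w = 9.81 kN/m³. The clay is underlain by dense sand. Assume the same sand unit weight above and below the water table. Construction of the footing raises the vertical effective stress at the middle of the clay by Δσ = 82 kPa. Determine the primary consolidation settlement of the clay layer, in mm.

S_c ≈ 462 mm

Mid-depth of clay below the ground surface: z = 2.5 + 5.6/2 = 5.3 m.
Total vertical stress at mid-clay: σ_v = 18×2.5 + 18.5×2.8 = 96.8 kPa.
Pore pressure: u = 9.81×(5.3 − 0.36) = 48.461 kPa.
Initial effective stress: σ'_0 = σ_v − u = 96.8 − 48.461 = 48.339 kPa.
Final effective stress: σ'_f = σ'_0 + Δσ = 48.339 + 82 = 130.34 kPa.
Normally consolidated clay, so the full stress increment lies on the virgin compression line:
S_c = C_c·H/(1+e₀)·log₁₀(σ'_f/σ'_0) = 0.31×5.6/(1+0.62)×log₁₀(130.34/48.339)
    = 1.0716 × 0.43078 = 0.4616 m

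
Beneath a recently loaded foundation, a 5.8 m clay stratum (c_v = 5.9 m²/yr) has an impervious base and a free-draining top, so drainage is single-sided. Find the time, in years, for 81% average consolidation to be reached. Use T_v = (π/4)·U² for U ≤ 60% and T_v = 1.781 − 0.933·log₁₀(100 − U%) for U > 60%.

Drainage path length: H_d = H = 5.8 m (single drainage).
U > 60%: T_v = 1.781 − 0.933·log₁₀(100 − 81) = 0.58792.
t = T_v·H_d²/c_v = 0.58792×5.8²/5.9 = 3.352 years.

t ≈ 3.35 years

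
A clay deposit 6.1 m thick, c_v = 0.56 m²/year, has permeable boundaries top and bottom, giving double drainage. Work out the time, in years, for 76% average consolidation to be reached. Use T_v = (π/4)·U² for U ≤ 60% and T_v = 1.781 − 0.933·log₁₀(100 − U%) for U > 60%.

t ≈ 8.19 years

Drainage path length: H_d = H/2 = 3.05 m (double drainage).
U > 60%: T_v = 1.781 − 0.933·log₁₀(100 − 76) = 0.49326.
t = T_v·H_d²/c_v = 0.49326×3.05²/0.56 = 8.194 years.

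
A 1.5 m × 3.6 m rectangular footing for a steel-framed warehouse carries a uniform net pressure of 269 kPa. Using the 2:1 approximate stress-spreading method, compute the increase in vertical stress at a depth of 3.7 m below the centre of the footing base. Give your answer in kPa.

By the 2:1 method the load spreads at 1 horizontal : 2 vertical, so at depth z the loaded area has grown by z in each plan dimension:
Δσ = qBL/((B+z)(L+z)) = 269×1.5×3.6/((1.5+3.7)(3.6+3.7)) = 38.267 kPa

Δσ_z ≈ 38.3 kPa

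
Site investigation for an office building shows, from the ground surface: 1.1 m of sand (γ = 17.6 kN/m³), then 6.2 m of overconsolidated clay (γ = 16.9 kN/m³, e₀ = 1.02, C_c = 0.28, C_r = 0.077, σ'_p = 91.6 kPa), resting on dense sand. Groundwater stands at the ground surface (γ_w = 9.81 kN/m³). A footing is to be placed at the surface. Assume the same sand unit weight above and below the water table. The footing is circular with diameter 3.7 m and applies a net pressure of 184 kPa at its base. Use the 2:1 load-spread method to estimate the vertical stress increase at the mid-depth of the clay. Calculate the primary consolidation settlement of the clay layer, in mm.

S_c ≈ 86.4 mm

Mid-depth of clay below the ground surface: z = 1.1 + 6.2/2 = 4.2 m.
Total vertical stress at mid-clay: σ_v = 17.6×1.1 + 16.9×3.1 = 71.75 kPa.
Pore pressure: u = 9.81×(4.2 − 0) = 41.202 kPa.
Initial effective stress: σ'_0 = σ_v − u = 71.75 − 41.202 = 30.548 kPa.
Stress increase at mid-clay by the 2:1 spreading method:
Δσ ≈ qD²/(D+z)² = 184×3.7²/(3.7+4.2)² = 40.361 kPa
Final effective stress: σ'_f = 30.548 + 40.361 = 70.909 kPa.
σ'_f = 70.909 ≤ σ'_p = 91.6 kPa, so the clay remains overconsolidated and only the recompression index applies:
S_c = C_r·H/(1+e₀)·log₁₀(σ'_f/σ'_0) = 0.077×6.2/2.02×log₁₀(70.909/30.548)
    = 0.23634 × 0.36572 = 0.08643 m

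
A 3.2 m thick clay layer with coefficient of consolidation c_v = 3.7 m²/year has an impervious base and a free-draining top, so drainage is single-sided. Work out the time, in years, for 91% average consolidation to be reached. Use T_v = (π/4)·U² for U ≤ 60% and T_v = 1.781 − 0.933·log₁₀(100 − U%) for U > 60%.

Drainage path length: H_d = H = 3.2 m (single drainage).
U > 60%: T_v = 1.781 − 0.933·log₁₀(100 − 91) = 0.89069.
t = T_v·H_d²/c_v = 0.89069×3.2²/3.7 = 2.465 years.

t ≈ 2.47 years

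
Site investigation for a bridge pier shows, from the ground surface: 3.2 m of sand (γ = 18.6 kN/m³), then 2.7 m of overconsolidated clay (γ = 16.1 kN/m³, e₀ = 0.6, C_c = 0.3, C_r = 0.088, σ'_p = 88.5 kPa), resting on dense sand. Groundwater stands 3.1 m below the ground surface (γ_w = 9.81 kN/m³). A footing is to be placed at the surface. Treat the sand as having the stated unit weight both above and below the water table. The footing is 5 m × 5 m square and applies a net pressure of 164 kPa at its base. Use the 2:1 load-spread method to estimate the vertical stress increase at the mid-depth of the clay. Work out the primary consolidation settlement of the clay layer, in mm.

S_c ≈ 69.7 mm

Mid-depth of clay below the ground surface: z = 3.2 + 2.7/2 = 4.55 m.
Total vertical stress at mid-clay: σ_v = 18.6×3.2 + 16.1×1.35 = 81.255 kPa.
Pore pressure: u = 9.81×(4.55 − 3.1) = 14.225 kPa.
Initial effective stress: σ'_0 = σ_v − u = 81.255 − 14.225 = 67.03 kPa.
Stress increase at mid-clay by the 2:1 spreading method:
Δσ = qBL/((B+z)(L+z)) = 164×5×5/((5+4.55)(5+4.55)) = 44.955 kPa
Final effective stress: σ'_f = 67.03 + 44.955 = 111.98 kPa.
σ'_f = 111.98 > σ'_p = 88.5 kPa, so the stress path crosses the preconsolidation pressure — recompression up to σ'_p, then virgin compression beyond:
S_c = H/(1+e₀)·[C_r·log₁₀(σ'_p/σ'_0) + C_c·log₁₀(σ'_f/σ'_p)]
    = 2.7/1.6 × [0.088×log₁₀(88.5/67.03) + 0.3×log₁₀(111.98/88.5)]
    = 1.6875 × [0.010619 + 0.030659] = 0.06966 m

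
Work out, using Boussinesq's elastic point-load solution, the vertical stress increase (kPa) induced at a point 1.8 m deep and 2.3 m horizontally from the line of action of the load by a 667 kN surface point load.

Δσ_z ≈ 8.74 kPa

Boussinesq vertical stress below a point load on an elastic half-space:
Δσ_z = 3P/(2πz²) · [1 + (r/z)²]^(−5/2)
r/z = 2.3/1.8 = 1.2778; [1+(r/z)²]^(−5/2) = 0.088918.
Δσ_z = 3×667/(2π×1.8²) × 0.088918 = 98.293 × 0.088918 = 8.74 kPa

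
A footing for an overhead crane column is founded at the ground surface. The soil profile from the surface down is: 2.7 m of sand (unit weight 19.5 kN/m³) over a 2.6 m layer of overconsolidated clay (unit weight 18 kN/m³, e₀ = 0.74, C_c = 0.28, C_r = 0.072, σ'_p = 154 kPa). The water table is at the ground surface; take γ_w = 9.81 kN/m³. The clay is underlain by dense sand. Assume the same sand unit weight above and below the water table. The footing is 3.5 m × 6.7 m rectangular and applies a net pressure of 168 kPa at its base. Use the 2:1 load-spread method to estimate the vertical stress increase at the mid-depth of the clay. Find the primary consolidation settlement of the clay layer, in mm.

S_c ≈ 39.6 mm

Mid-depth of clay below the ground surface: z = 2.7 + 2.6/2 = 4 m.
Total vertical stress at mid-clay: σ_v = 19.5×2.7 + 18×1.3 = 76.05 kPa.
Pore pressure: u = 9.81×(4 − 0) = 39.24 kPa.
Initial effective stress: σ'_0 = σ_v − u = 76.05 − 39.24 = 36.81 kPa.
Stress increase at mid-clay by the 2:1 spreading method:
Δσ = qBL/((B+z)(L+z)) = 168×3.5×6.7/((3.5+4)(6.7+4)) = 49.092 kPa
Final effective stress: σ'_f = 36.81 + 49.092 = 85.902 kPa.
σ'_f = 85.902 ≤ σ'_p = 154 kPa, so the clay remains overconsolidated and only the recompression index applies:
S_c = C_r·H/(1+e₀)·log₁₀(σ'_f/σ'_0) = 0.072×2.6/1.74×log₁₀(85.902/36.81)
    = 0.10759 × 0.36804 = 0.0396 m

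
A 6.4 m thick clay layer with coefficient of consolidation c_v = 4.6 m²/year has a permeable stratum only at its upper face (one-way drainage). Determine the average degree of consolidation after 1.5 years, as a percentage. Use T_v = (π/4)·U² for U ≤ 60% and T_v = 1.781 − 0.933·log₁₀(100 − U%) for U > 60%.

U ≈ 46.3 %

Drainage path length: H_d = H = 6.4 m (single drainage).
T_v = c_v·t/H_d² = 4.6×1.5/6.4² = 0.16846.
T_v = 0.16846 corresponds to the U ≤ 60% branch:
U = √(4T_v/π) = 0.4631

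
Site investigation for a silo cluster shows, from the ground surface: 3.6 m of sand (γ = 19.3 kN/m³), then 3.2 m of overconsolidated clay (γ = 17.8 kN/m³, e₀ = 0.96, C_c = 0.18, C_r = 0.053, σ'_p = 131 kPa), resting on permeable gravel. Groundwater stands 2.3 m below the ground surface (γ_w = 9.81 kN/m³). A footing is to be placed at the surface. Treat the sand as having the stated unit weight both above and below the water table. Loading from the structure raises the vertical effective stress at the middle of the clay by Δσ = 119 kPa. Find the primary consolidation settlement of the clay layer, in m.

Mid-depth of clay below the ground surface: z = 3.6 + 3.2/2 = 5.2 m.
Total vertical stress at mid-clay: σ_v = 19.3×3.6 + 17.8×1.6 = 97.96 kPa.
Pore pressure: u = 9.81×(5.2 − 2.3) = 28.449 kPa.
Initial effective stress: σ'_0 = σ_v − u = 97.96 − 28.449 = 69.511 kPa.
Final effective stress: σ'_f = 69.511 + 119 = 188.51 kPa.
σ'_f = 188.51 > σ'_p = 131 kPa, so the stress path crosses the preconsolidation pressure — recompression up to σ'_p, then virgin compression beyond:
S_c = H/(1+e₀)·[C_r·log₁₀(σ'_p/σ'_0) + C_c·log₁₀(σ'_f/σ'_p)]
    = 3.2/1.96 × [0.053×log₁₀(131/69.511) + 0.18×log₁₀(188.51/131)]
    = 1.6327 × [0.014587 + 0.028451] = 0.07027 m

S_c ≈ 0.0703 m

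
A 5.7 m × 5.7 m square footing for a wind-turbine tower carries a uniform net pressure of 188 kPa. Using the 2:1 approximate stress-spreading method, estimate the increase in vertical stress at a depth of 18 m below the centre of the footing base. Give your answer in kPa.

By the 2:1 method the load spreads at 1 horizontal : 2 vertical, so at depth z the loaded area has grown by z in each plan dimension:
Δσ = qBL/((B+z)(L+z)) = 188×5.7×5.7/((5.7+18)(5.7+18)) = 10.875 kPa

Δσ_z ≈ 10.9 kPa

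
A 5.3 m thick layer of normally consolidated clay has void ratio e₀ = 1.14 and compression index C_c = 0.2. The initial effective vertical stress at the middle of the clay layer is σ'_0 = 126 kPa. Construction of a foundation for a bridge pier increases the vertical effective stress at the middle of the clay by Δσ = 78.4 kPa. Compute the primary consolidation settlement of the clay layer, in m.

S_c ≈ 0.104 m

Final effective stress: σ'_f = σ'_0 + Δσ = 126 + 78.4 = 204.4 kPa.
Normally consolidated clay, so the full stress increment lies on the virgin compression line:
S_c = C_c·H/(1+e₀)·log₁₀(σ'_f/σ'_0) = 0.2×5.3/(1+1.14)×log₁₀(204.4/126)
    = 0.49533 × 0.21011 = 0.1041 m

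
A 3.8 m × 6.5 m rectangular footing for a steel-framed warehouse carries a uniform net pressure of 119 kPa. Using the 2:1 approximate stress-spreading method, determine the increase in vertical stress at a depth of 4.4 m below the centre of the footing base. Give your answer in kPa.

By the 2:1 method the load spreads at 1 horizontal : 2 vertical, so at depth z the loaded area has grown by z in each plan dimension:
Δσ = qBL/((B+z)(L+z)) = 119×3.8×6.5/((3.8+4.4)(6.5+4.4)) = 32.885 kPa

Δσ_z ≈ 32.9 kPa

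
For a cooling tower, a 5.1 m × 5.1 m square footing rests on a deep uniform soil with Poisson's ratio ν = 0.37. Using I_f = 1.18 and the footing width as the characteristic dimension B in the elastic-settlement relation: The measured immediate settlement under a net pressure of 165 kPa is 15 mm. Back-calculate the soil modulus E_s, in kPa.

S_e = q·B·(1−ν²)/E_s · I_f  ⇒  E_s = q·B·(1−ν²)·I_f / S_e.
E_s = 165 × 5.1 × 0.8631 × 1.18 / 0.015 = 57140 kPa

E_s ≈ 57100 kPa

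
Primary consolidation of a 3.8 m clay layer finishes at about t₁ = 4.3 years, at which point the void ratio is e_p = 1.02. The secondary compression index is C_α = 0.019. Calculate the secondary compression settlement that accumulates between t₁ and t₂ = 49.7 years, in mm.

S_s ≈ 38 mm

Secondary compression: S_s = C_α·H/(1+e_p)·log₁₀(t₂/t₁)
S_s = 0.019×3.8/(1+1.02)×log₁₀(49.7/4.3)
    = 0.03574 × 1.063 = 0.03799 m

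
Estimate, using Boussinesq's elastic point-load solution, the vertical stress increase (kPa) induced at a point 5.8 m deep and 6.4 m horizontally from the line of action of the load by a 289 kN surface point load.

Boussinesq vertical stress below a point load on an elastic half-space:
Δσ_z = 3P/(2πz²) · [1 + (r/z)²]^(−5/2)
r/z = 6.4/5.8 = 1.1034; [1+(r/z)²]^(−5/2) = 0.13655.
Δσ_z = 3×289/(2π×5.8²) × 0.13655 = 4.1019 × 0.13655 = 0.5601 kPa

Δσ_z ≈ 0.56 kPa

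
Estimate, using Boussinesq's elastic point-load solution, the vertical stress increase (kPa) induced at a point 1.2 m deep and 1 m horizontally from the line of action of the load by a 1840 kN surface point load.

Boussinesq vertical stress below a point load on an elastic half-space:
Δσ_z = 3P/(2πz²) · [1 + (r/z)²]^(−5/2)
r/z = 1/1.2 = 0.83333; [1+(r/z)²]^(−5/2) = 0.26757.
Δσ_z = 3×1840/(2π×1.2²) × 0.26757 = 610.09 × 0.26757 = 163.2 kPa

Δσ_z ≈ 163 kPa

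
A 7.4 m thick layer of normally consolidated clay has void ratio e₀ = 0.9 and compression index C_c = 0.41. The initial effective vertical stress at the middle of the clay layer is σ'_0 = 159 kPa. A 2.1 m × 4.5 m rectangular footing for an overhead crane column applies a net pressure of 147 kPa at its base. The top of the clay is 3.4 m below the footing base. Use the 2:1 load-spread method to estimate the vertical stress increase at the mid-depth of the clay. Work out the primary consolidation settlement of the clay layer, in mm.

S_c ≈ 54.6 mm

Mid-depth of clay below the footing base: z = 3.4 + 7.4/2 = 7.1 m.
Stress increase at mid-clay by the 2:1 spreading method:
Δσ = qBL/((B+z)(L+z)) = 147×2.1×4.5/((2.1+7.1)(4.5+7.1)) = 13.017 kPa
Final effective stress: σ'_f = σ'_0 + Δσ = 159 + 13.017 = 172.02 kPa.
Normally consolidated clay, so the full stress increment lies on the virgin compression line:
S_c = C_c·H/(1+e₀)·log₁₀(σ'_f/σ'_0) = 0.41×7.4/(1+0.9)×log₁₀(172.02/159)
    = 1.5968 × 0.034182 = 0.05458 m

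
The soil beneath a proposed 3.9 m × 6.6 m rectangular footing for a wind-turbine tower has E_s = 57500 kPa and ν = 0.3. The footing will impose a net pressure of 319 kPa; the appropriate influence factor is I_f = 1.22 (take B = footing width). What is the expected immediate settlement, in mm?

S_e ≈ 24 mm

Immediate (elastic) settlement: S_e = q·B·(1−ν²)/E_s · I_f.
S_e = 319 × 3.9 × (1 − 0.3²) / 57500 × 1.22
    = 319 × 3.9 × 0.91 / 57500 × 1.22
    = 0.02402 m = 24.02 mm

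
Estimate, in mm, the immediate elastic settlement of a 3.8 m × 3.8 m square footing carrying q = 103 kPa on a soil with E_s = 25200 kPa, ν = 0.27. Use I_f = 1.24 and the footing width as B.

Immediate (elastic) settlement: S_e = q·B·(1−ν²)/E_s · I_f.
S_e = 103 × 3.8 × (1 − 0.27²) / 25200 × 1.24
    = 103 × 3.8 × 0.9271 / 25200 × 1.24
    = 0.01786 m = 17.86 mm

S_e ≈ 17.9 mm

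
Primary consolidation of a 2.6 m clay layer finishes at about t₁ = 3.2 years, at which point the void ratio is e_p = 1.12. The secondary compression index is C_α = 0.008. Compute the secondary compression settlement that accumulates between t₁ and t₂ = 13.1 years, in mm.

S_s ≈ 6.01 mm

Secondary compression: S_s = C_α·H/(1+e_p)·log₁₀(t₂/t₁)
S_s = 0.008×2.6/(1+1.12)×log₁₀(13.1/3.2)
    = 0.009811 × 0.6121 = 0.006006 m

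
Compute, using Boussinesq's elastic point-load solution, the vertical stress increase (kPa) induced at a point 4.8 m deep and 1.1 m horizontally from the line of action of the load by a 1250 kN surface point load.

Boussinesq vertical stress below a point load on an elastic half-space:
Δσ_z = 3P/(2πz²) · [1 + (r/z)²]^(−5/2)
r/z = 1.1/4.8 = 0.22917; [1+(r/z)²]^(−5/2) = 0.87989.
Δσ_z = 3×1250/(2π×4.8²) × 0.87989 = 25.904 × 0.87989 = 22.79 kPa

Δσ_z ≈ 22.8 kPa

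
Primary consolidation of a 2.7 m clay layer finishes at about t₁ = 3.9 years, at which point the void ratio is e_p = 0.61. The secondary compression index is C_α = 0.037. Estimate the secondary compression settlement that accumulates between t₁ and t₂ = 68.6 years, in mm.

S_s ≈ 77.3 mm

Secondary compression: S_s = C_α·H/(1+e_p)·log₁₀(t₂/t₁)
S_s = 0.037×2.7/(1+0.61)×log₁₀(68.6/3.9)
    = 0.06205 × 1.245 = 0.07727 m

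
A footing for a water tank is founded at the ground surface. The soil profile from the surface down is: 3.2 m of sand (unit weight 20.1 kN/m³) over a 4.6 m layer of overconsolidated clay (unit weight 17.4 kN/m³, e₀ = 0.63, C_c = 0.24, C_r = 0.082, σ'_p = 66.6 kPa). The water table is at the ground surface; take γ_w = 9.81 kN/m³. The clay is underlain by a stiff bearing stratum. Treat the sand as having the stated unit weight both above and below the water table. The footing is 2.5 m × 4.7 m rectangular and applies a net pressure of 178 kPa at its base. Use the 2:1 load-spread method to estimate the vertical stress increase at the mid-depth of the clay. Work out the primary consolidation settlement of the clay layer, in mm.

Mid-depth of clay below the ground surface: z = 3.2 + 4.6/2 = 5.5 m.
Total vertical stress at mid-clay: σ_v = 20.1×3.2 + 17.4×2.3 = 104.34 kPa.
Pore pressure: u = 9.81×(5.5 − 0) = 53.955 kPa.
Initial effective stress: σ'_0 = σ_v − u = 104.34 − 53.955 = 50.385 kPa.
Stress increase at mid-clay by the 2:1 spreading method:
Δσ = qBL/((B+z)(L+z)) = 178×2.5×4.7/((2.5+5.5)(4.7+5.5)) = 25.631 kPa
Final effective stress: σ'_f = 50.385 + 25.631 = 76.016 kPa.
σ'_f = 76.016 > σ'_p = 66.6 kPa, so the stress path crosses the preconsolidation pressure — recompression up to σ'_p, then virgin compression beyond:
S_c = H/(1+e₀)·[C_r·log₁₀(σ'_p/σ'_0) + C_c·log₁₀(σ'_f/σ'_p)]
    = 4.6/1.63 × [0.082×log₁₀(66.6/50.385) + 0.24×log₁₀(76.016/66.6)]
    = 2.8221 × [0.0099362 + 0.013783] = 0.06694 m

S_c ≈ 66.9 mm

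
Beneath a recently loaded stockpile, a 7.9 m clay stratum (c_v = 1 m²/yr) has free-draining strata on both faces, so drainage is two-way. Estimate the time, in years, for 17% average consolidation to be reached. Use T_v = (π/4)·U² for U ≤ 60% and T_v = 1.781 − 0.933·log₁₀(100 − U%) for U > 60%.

Drainage path length: H_d = H/2 = 3.95 m (double drainage).
U ≤ 60%: T_v = (π/4)·U² = (π/4)×0.17² = 0.022698.
t = T_v·H_d²/c_v = 0.022698×3.95²/1 = 0.3541 years.

t ≈ 0.354 years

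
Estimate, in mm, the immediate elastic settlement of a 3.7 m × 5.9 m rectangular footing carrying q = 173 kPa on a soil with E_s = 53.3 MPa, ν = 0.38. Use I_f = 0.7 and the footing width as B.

S_e ≈ 7.19 mm

Immediate (elastic) settlement: S_e = q·B·(1−ν²)/E_s · I_f.
E_s = 53.3 MPa = 53300 kPa.
S_e = 173 × 3.7 × (1 − 0.38²) / 53300 × 0.7
    = 173 × 3.7 × 0.8556 / 53300 × 0.7
    = 0.007193 m = 7.193 mm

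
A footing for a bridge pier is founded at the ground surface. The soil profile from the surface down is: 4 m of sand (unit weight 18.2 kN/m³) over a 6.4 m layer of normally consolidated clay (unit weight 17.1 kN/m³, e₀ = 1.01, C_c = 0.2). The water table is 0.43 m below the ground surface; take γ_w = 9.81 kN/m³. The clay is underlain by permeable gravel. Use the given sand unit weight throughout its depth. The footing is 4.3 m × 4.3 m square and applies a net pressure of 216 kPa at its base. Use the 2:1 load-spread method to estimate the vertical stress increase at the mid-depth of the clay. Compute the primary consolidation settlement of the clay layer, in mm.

S_c ≈ 111 mm

Mid-depth of clay below the ground surface: z = 4 + 6.4/2 = 7.2 m.
Total vertical stress at mid-clay: σ_v = 18.2×4 + 17.1×3.2 = 127.52 kPa.
Pore pressure: u = 9.81×(7.2 − 0.43) = 66.414 kPa.
Initial effective stress: σ'_0 = σ_v − u = 127.52 − 66.414 = 61.106 kPa.
Stress increase at mid-clay by the 2:1 spreading method:
Δσ = qBL/((B+z)(L+z)) = 216×4.3×4.3/((4.3+7.2)(4.3+7.2)) = 30.199 kPa
Final effective stress: σ'_f = σ'_0 + Δσ = 61.106 + 30.199 = 91.305 kPa.
Normally consolidated clay, so the full stress increment lies on the virgin compression line:
S_c = C_c·H/(1+e₀)·log₁₀(σ'_f/σ'_0) = 0.2×6.4/(1+1.01)×log₁₀(91.305/61.106)
    = 0.63682 × 0.17441 = 0.1111 m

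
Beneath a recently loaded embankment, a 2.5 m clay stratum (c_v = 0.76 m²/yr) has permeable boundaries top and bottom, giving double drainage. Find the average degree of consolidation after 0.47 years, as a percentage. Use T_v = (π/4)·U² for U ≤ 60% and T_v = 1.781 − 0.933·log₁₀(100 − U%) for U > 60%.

Drainage path length: H_d = H/2 = 1.25 m (double drainage).
T_v = c_v·t/H_d² = 0.76×0.47/1.25² = 0.22861.
T_v = 0.22861 corresponds to the U ≤ 60% branch:
U = √(4T_v/π) = 0.5395

U ≈ 54 %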